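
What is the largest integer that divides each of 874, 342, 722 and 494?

38

874 = 2 · 19 · 23; 342 = 2 · 3² · 19; 722 = 2 · 19²; 494 = 2 · 13 · 19
gcd takes min exponent of each prime: 2 · 19 = 38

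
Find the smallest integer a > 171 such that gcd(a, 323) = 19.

190

gcd(a, 323) = 19 forces 19 | a; write a = 19s. Then gcd(19s, 19·17) = 19·gcd(s, 17), so need gcd(s, 17) = 1.
19s > 171 gives s ≥ 10. The least s ≥ 10 coprime to 17 is 10, so a = 19·10 = 190.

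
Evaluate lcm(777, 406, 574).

1847706

777 = 3 · 7 · 37; 406 = 2 · 7 · 29; 574 = 2 · 7 · 41
lcm takes max exponent of each prime: 2 · 3 · 7 · 29 · 37 · 41 = 1847706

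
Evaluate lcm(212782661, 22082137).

gcd first: 212782661 = 9·22082137 + 14043428; 22082137 = 1·14043428 + 8038709; 14043428 = 1·8038709 + 6004719; 8038709 = 1·6004719 + 2033990; 6004719 = 2·2033990 + 1936739; 2033990 = 1·1936739 + 97251; 1936739 = 19·97251 + 88970; 97251 = 1·88970 + 8281; 88970 = 10·8281 + 6160; 8281 = 1·6160 + 2121; 6160 = 2·2121 + 1918; 2121 = 1·1918 + 203; 1918 = 9·203 + 91; 203 = 2·91 + 21; 91 = 4·21 + 7; 21 = 3·7 + 0 → gcd = 7
lcm = 212782661·22082137/gcd = 4698695871426557/7 = 671242267346651

671242267346651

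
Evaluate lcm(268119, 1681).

268119 = 3² · 31³; 1681 = 41²
max exponents: 3² · 31³ · 41² = 450708039

450708039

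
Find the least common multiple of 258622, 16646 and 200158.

lcm(258622, 16646) = 258622·16646/gcd = 4305021812/406 = 10603502
lcm(10603502, 200158) = 10603502·200158/gcd = 2122375753316/406 = 5227526486

5227526486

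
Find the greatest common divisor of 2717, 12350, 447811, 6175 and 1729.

247

2717 = 11 · 13 · 19; 12350 = 2 · 5² · 13 · 19; 447811 = 7² · 13 · 19 · 37; 6175 = 5² · 13 · 19; 1729 = 7 · 13 · 19
gcd takes min exponent of each prime: 13 · 19 = 247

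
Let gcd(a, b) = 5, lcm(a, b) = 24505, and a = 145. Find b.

a·b = gcd·lcm = 5·24505 = 122525, so b = 122525/145 = 845.

845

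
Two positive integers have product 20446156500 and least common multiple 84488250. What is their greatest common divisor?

From gcd × lcm = pq: gcd = 20446156500 / 84488250 = 242.

242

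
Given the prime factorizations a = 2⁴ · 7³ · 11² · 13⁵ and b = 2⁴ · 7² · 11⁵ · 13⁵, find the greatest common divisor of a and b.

35222339152

min exponent per shared prime: 2⁴ · 7² · 11² · 13⁵ = 35222339152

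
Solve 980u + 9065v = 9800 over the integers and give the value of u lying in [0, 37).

Euclid: 9065 = 9·980 + 245; 980 = 4·245 + 0 → gcd = 245; 9800 = 245·40.
Back-substitution yields 980·(-9) + 9065·(1) = 245, so one solution is u = -9·40 = -360, v = 1·40 = 40.
Solutions in u differ by 9065/245 = 37; the one in [0, 37) is -360 mod 37 = 10.

10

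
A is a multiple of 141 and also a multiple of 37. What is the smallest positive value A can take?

5217

141 = 3 · 47; 37 = 37
max exponents: 3 · 37 · 47 = 5217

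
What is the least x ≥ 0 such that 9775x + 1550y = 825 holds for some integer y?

5

Euclid: 9775 = 6·1550 + 475; 1550 = 3·475 + 125; 475 = 3·125 + 100; 125 = 1·100 + 25; 100 = 4·25 + 0 → gcd = 25; 825 = 25·33.
Back-substitution yields 9775·(-13) + 1550·(82) = 25, so one solution is x = -13·33 = -429, y = 82·33 = 2706.
Solutions in x differ by 1550/25 = 62; the one in [0, 62) is -429 mod 62 = 5.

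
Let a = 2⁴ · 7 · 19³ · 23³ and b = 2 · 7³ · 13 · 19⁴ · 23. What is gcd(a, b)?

min exponent per shared prime: 2 · 7 · 19³ · 23 = 2208598

2208598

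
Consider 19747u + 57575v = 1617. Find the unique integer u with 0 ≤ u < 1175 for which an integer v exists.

Euclid: 57575 = 2·19747 + 18081; 19747 = 1·18081 + 1666; 18081 = 10·1666 + 1421; 1666 = 1·1421 + 245; 1421 = 5·245 + 196; 245 = 1·196 + 49; 196 = 4·49 + 0 → gcd = 49; 1617 = 49·33.
Back-substitution yields 19747·(242) + 57575·(-83) = 49, so one solution is u = 242·33 = 7986, v = -83·33 = -2739.
Solutions in u differ by 57575/49 = 1175; the one in [0, 1175) is 7986 mod 1175 = 936.

936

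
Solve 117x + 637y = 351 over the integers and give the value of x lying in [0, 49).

3

gcd(117, 637) = 13 (Euclid: 637 = 5·117 + 52; 117 = 2·52 + 13; 52 = 4·13 + 0), and 13 | 351.
Extended Euclid: 117·(11) + 637·(-2) = 13. Scale by 27: x₀ = 297.
General solution x = x₀ + 49t; reducing mod 49 gives x = 3 (and y = 0).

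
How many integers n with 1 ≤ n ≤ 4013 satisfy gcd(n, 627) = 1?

2305

Prime factors of 627: 3, 11, 19. Count integers ≤ 4013 divisible by none of them.
By inclusion–exclusion: 4013 − ⌊4013/3⌋ − ⌊4013/11⌋ − ⌊4013/19⌋ + ⌊4013/33⌋ + ⌊4013/57⌋ + ⌊4013/209⌋ − ⌊4013/627⌋ = 2305.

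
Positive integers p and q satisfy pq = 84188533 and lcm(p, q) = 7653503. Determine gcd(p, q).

11

From gcd × lcm = pq: gcd = 84188533 / 7653503 = 11.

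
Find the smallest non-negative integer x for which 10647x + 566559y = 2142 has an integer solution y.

Euclid: 566559 = 53·10647 + 2268; 10647 = 4·2268 + 1575; 2268 = 1·1575 + 693; 1575 = 2·693 + 189; 693 = 3·189 + 126; 189 = 1·126 + 63; 126 = 2·63 + 0 → gcd = 63; 2142 = 63·34.
Back-substitution yields 10647·(3246) + 566559·(-61) = 63, so one solution is x = 3246·34 = 110364, y = -61·34 = -2074.
Solutions in x differ by 566559/63 = 8993; the one in [0, 8993) is 110364 mod 8993 = 2448.

2448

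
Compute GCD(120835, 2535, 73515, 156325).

gcd(120835, 2535): 120835 = 47·2535 + 1690; 2535 = 1·1690 + 845; 1690 = 2·845 + 0 → 845
gcd(845, 73515): 73515 = 87·845 + 0 → 845
gcd(845, 156325): 156325 = 185·845 + 0 → 845

845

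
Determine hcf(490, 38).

Euclid: 490 = 12·38 + 34; 38 = 1·34 + 4; 34 = 8·4 + 2; 4 = 2·2 + 0. Last nonzero remainder: 2.

2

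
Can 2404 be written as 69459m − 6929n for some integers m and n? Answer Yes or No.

No

By Bézout, 69459m − 6929n = 2404 has integer solutions iff gcd(69459, 6929) | 2404.
Euclid: 69459 = 10·6929 + 169; 6929 = 41·169 + 0. gcd = 169; 2404 mod 169 = 38. No.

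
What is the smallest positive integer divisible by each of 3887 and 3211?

gcd first: 3887 = 1·3211 + 676; 3211 = 4·676 + 507; 676 = 1·507 + 169; 507 = 3·169 + 0 → gcd = 169
lcm = 3887·3211/gcd = 12481157/169 = 73853

73853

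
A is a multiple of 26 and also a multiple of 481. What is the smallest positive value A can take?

gcd first: 481 = 18·26 + 13; 26 = 2·13 + 0 → gcd = 13
lcm = 26·481/gcd = 12506/13 = 962

962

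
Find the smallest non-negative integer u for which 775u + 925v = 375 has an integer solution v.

Reduce mod 925: 775u ≡ 375 (mod 925). With g = gcd(775, 925) = 25 dividing 375, divide through: 31u ≡ 15 (mod 37).
Since gcd(31, 37) = 1, u ≡ 15·(31)⁻¹ ≡ 16 (mod 37). Smallest non-negative: 16.

16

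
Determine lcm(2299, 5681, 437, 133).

4811807

2299 = 11² · 19; 5681 = 13 · 19 · 23; 437 = 19 · 23; 133 = 7 · 19
lcm takes max exponent of each prime: 7 · 11² · 13 · 19 · 23 = 4811807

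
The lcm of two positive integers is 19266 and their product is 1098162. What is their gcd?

gcd·lcm = product, so gcd = 1098162/19266 = 57.

57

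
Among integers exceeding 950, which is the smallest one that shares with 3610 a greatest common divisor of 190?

gcd(a, 3610) = 190 forces 190 | a; write a = 190s. Then gcd(190s, 190·19) = 190·gcd(s, 19), so need gcd(s, 19) = 1.
190s > 950 gives s ≥ 6. The least s ≥ 6 coprime to 19 is 6, so a = 190·6 = 1140.

1140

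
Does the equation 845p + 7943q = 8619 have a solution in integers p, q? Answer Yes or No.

Yes

gcd(845, 7943): 7943 = 9·845 + 338; 845 = 2·338 + 169; 338 = 2·169 + 0 → 169
169 divides 8619, so a solution exists.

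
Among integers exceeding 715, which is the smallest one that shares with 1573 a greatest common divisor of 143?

858

gcd(a, 1573) = 143 forces 143 | a; write a = 143s. Then gcd(143s, 143·11) = 143·gcd(s, 11), so need gcd(s, 11) = 1.
143s > 715 gives s ≥ 6. The least s ≥ 6 coprime to 11 is 6, so a = 143·6 = 858.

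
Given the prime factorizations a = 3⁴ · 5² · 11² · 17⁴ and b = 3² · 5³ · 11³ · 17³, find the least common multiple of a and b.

1125560316375

max exponent per prime: 3⁴ · 5³ · 11³ · 17⁴ = 1125560316375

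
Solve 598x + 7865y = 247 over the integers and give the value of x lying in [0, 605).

gcd(598, 7865) = 13 (Euclid: 7865 = 13·598 + 91; 598 = 6·91 + 52; 91 = 1·52 + 39; 52 = 1·39 + 13; 39 = 3·13 + 0), and 13 | 247.
Extended Euclid: 598·(171) + 7865·(-13) = 13. Scale by 19: x₀ = 3249.
General solution x = x₀ + 605t; reducing mod 605 gives x = 224 (and y = -17).

224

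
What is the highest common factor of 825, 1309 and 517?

11

825 = 3 · 5² · 11; 1309 = 7 · 11 · 17; 517 = 11 · 47
gcd takes min exponent of each prime: 11 = 11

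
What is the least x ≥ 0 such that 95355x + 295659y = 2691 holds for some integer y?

Reduce mod 295659: 95355x ≡ 2691 (mod 295659). With g = gcd(95355, 295659) = 117 dividing 2691, divide through: 815x ≡ 23 (mod 2527).
Since gcd(815, 2527) = 1, x ≡ 23·(815)⁻¹ ≡ 1879 (mod 2527). Smallest non-negative: 1879.

1879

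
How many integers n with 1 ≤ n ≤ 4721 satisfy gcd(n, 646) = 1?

646 = 2·17·19. Inclusion–exclusion on these primes:
4721 − ⌊4721/2⌋ − ⌊4721/17⌋ − ⌊4721/19⌋ + ⌊4721/34⌋ + ⌊4721/38⌋ + ⌊4721/323⌋ − ⌊4721/646⌋ = 2105

2105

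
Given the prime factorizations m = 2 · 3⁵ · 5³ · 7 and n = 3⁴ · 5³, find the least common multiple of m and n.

max exponent per prime: 2 · 3⁵ · 5³ · 7 = 425250

425250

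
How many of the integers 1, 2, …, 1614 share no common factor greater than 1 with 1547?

1547 = 7·13·17. Inclusion–exclusion on these primes:
1614 − ⌊1614/7⌋ − ⌊1614/13⌋ − ⌊1614/17⌋ + ⌊1614/91⌋ + ⌊1614/119⌋ + ⌊1614/221⌋ − ⌊1614/1547⌋ = 1202

1202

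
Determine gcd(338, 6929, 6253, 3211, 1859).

169

338 = 2 · 13²; 6929 = 13² · 41; 6253 = 13² · 37; 3211 = 13² · 19; 1859 = 11 · 13²
gcd takes min exponent of each prime: 13² = 169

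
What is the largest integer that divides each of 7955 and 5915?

5

Euclid: 7955 = 1·5915 + 2040; 5915 = 2·2040 + 1835; 2040 = 1·1835 + 205; 1835 = 8·205 + 195; 205 = 1·195 + 10; 195 = 19·10 + 5; 10 = 2·5 + 0. Last nonzero remainder: 5.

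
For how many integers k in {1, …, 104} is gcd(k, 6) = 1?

35

6 = 2·3. Inclusion–exclusion on these primes:
104 − ⌊104/2⌋ − ⌊104/3⌋ + ⌊104/6⌋ = 35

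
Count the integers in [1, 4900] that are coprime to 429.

2742

429 = 3·11·13. Inclusion–exclusion on these primes:
4900 − ⌊4900/3⌋ − ⌊4900/11⌋ − ⌊4900/13⌋ + ⌊4900/33⌋ + ⌊4900/39⌋ + ⌊4900/143⌋ − ⌊4900/429⌋ = 2742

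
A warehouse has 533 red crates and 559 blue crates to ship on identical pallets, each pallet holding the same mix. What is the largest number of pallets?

533 = 13 · 41
559 = 13 · 43
Common: 13 = 13

13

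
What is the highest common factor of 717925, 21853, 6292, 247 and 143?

717925 = 5² · 13 · 47²; 21853 = 13 · 41²; 6292 = 2² · 11² · 13; 247 = 13 · 19; 143 = 11 · 13
gcd takes min exponent of each prime: 13 = 13

13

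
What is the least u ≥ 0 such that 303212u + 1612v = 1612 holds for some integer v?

Euclid: 303212 = 188·1612 + 156; 1612 = 10·156 + 52; 156 = 3·52 + 0 → gcd = 52; 1612 = 52·31.
Back-substitution yields 303212·(-10) + 1612·(1881) = 52, so one solution is u = -10·31 = -310, v = 1881·31 = 58311.
Solutions in u differ by 1612/52 = 31; the one in [0, 31) is -310 mod 31 = 0.

0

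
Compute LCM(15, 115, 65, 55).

15 = 3 · 5; 115 = 5 · 23; 65 = 5 · 13; 55 = 5 · 11
lcm takes max exponent of each prime: 3 · 5 · 11 · 13 · 23 = 49335

49335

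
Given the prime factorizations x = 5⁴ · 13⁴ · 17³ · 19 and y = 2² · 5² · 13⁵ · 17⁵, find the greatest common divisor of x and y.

min exponent per shared prime: 5² · 13⁴ · 17³ = 3508004825

3508004825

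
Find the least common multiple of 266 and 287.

10906

266 = 2 · 7 · 19; 287 = 7 · 41
max exponents: 2 · 7 · 19 · 41 = 10906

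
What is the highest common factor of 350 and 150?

50

350 = 2 · 5² · 7
150 = 2 · 3 · 5²
Common: 2 · 5² = 50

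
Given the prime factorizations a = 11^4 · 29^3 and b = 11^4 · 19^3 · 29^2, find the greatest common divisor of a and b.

min exponent per shared prime: 11^4 · 29^2 = 12313081

12313081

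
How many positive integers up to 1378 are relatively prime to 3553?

1117

Prime factors of 3553: 11, 17, 19. Count integers ≤ 1378 divisible by none of them.
By inclusion–exclusion: 1378 − ⌊1378/11⌋ − ⌊1378/17⌋ − ⌊1378/19⌋ + ⌊1378/187⌋ + ⌊1378/209⌋ + ⌊1378/323⌋ − ⌊1378/3553⌋ = 1117.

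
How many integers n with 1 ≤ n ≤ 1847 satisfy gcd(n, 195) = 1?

910

Prime factors of 195: 3, 5, 13. Count integers ≤ 1847 divisible by none of them.
By inclusion–exclusion: 1847 − ⌊1847/3⌋ − ⌊1847/5⌋ − ⌊1847/13⌋ + ⌊1847/15⌋ + ⌊1847/39⌋ + ⌊1847/65⌋ − ⌊1847/195⌋ = 910.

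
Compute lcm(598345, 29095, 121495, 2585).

lcm(598345, 29095) = 598345·29095/gcd = 17408847775/1265 = 13761935
lcm(13761935, 121495) = 13761935·121495/gcd = 1672006292825/55 = 30400114415
lcm(30400114415, 2585) = 30400114415·2585/gcd = 78584295762775/2585 = 30400114415

30400114415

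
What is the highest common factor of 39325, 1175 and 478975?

25

gcd(39325, 1175): 39325 = 33·1175 + 550; 1175 = 2·550 + 75; 550 = 7·75 + 25; 75 = 3·25 + 0 → 25
gcd(25, 478975): 478975 = 19159·25 + 0 → 25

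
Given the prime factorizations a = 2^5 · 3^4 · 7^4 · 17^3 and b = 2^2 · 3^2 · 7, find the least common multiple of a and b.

max exponent per prime: 2^5 · 3^4 · 7^4 · 17^3 = 30575524896

30575524896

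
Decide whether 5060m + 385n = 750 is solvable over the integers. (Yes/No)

gcd(5060, 385): 5060 = 13·385 + 55; 385 = 7·55 + 0 → 55
55 does not divide 750, so a solution does not exist.

No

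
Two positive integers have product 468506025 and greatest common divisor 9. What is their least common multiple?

52056225

Since gcd(p,q)·lcm(p,q) = pq, lcm = 468506025/9 = 52056225.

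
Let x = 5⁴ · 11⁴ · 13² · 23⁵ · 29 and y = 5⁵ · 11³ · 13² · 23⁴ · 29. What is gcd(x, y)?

1140917178919375

min exponent per shared prime: 5⁴ · 11³ · 13² · 23⁴ · 29 = 1140917178919375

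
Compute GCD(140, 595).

35

140 = 2² · 5 · 7
595 = 5 · 7 · 17
Common: 5 · 7 = 35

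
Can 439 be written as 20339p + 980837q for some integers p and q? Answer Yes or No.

By Bézout, 20339p + 980837q = 439 has integer solutions iff gcd(20339, 980837) | 439.
Euclid: 980837 = 48·20339 + 4565; 20339 = 4·4565 + 2079; 4565 = 2·2079 + 407; 2079 = 5·407 + 44; 407 = 9·44 + 11; 44 = 4·11 + 0. gcd = 11; 439 mod 11 = 10. No.

No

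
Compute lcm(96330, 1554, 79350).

65991348150

96330 = 2 · 3 · 5 · 13² · 19; 1554 = 2 · 3 · 7 · 37; 79350 = 2 · 3 · 5² · 23²
lcm takes max exponent of each prime: 2 · 3 · 5² · 7 · 13² · 19 · 23² · 37 = 65991348150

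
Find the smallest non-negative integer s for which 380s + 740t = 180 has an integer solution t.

Euclid: 740 = 1·380 + 360; 380 = 1·360 + 20; 360 = 18·20 + 0 → gcd = 20; 180 = 20·9.
Back-substitution yields 380·(2) + 740·(-1) = 20, so one solution is s = 2·9 = 18, t = -1·9 = -9.
Solutions in s differ by 740/20 = 37; the one in [0, 37) is 18 mod 37 = 18.

18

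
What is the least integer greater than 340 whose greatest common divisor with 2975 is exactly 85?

2975 = 85·35. Any k with gcd(k, 2975) = 85 is a multiple of 85, say 85s, with s coprime to 35.
Need s > 340/85, so s ≥ 5. First s ≥ 5 with gcd(s, 35) = 1 is s = 6. Thus k = 85·6 = 510.

510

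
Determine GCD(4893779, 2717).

11

Euclid: 4893779 = 1801·2717 + 462; 2717 = 5·462 + 407; 462 = 1·407 + 55; 407 = 7·55 + 22; 55 = 2·22 + 11; 22 = 2·11 + 0. Last nonzero remainder: 11.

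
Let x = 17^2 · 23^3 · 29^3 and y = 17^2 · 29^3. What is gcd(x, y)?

7048421

min exponent per shared prime: 17^2 · 29^3 = 7048421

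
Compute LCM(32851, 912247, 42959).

32851 = 7 · 13 · 19²; 912247 = 7 · 19⁴; 42959 = 7 · 17 · 19²
lcm takes max exponent of each prime: 7 · 13 · 17 · 19⁴ = 201606587

201606587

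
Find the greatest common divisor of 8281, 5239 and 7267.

gcd(8281, 5239): 8281 = 1·5239 + 3042; 5239 = 1·3042 + 2197; 3042 = 1·2197 + 845; 2197 = 2·845 + 507; 845 = 1·507 + 338; 507 = 1·338 + 169; 338 = 2·169 + 0 → 169
gcd(169, 7267): 7267 = 43·169 + 0 → 169

169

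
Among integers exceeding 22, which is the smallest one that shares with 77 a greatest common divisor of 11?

33

77 = 11·7. Any t with gcd(t, 77) = 11 is a multiple of 11, say 11s, with s coprime to 7.
Need s > 22/11, so s ≥ 3. First s ≥ 3 with gcd(s, 7) = 1 is s = 3. Thus t = 11·3 = 33.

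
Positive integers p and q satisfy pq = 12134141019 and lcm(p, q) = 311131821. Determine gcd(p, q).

From gcd × lcm = pq: gcd = 12134141019 / 311131821 = 39.

39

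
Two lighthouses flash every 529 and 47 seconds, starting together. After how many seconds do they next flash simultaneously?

529 = 23²; 47 = 47
max exponents: 23² · 47 = 24863

24863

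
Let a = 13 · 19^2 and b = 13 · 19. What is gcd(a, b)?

247

min exponent per shared prime: 13 · 19 = 247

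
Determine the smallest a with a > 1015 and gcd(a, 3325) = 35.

gcd(a, 3325) = 35 forces 35 | a; write a = 35s. Then gcd(35s, 35·95) = 35·gcd(s, 95), so need gcd(s, 95) = 1.
35s > 1015 gives s ≥ 30. The least s ≥ 30 coprime to 95 is 31, so a = 35·31 = 1085.

1085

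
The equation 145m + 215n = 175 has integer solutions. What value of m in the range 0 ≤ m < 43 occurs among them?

Euclid: 215 = 1·145 + 70; 145 = 2·70 + 5; 70 = 14·5 + 0 → gcd = 5; 175 = 5·35.
Back-substitution yields 145·(3) + 215·(-2) = 5, so one solution is m = 3·35 = 105, n = -2·35 = -70.
Solutions in m differ by 215/5 = 43; the one in [0, 43) is 105 mod 43 = 19.

19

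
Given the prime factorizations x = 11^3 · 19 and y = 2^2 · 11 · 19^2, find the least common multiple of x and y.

1921964

max exponent per prime: 2^2 · 11^3 · 19^2 = 1921964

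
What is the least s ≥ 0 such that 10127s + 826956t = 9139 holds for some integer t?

Reduce mod 826956: 10127s ≡ 9139 (mod 826956). With g = gcd(10127, 826956) = 247 dividing 9139, divide through: 41s ≡ 37 (mod 3348).
Since gcd(41, 3348) = 1, s ≡ 37·(41)⁻¹ ≡ 2369 (mod 3348). Smallest non-negative: 2369.

2369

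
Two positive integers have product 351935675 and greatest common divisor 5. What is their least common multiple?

70387135

gcd·lcm = product, so lcm = 351935675/5 = 70387135.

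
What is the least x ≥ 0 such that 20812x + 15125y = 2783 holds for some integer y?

Reduce mod 15125: 20812x ≡ 2783 (mod 15125). With g = gcd(20812, 15125) = 121 dividing 2783, divide through: 172x ≡ 23 (mod 125).
Since gcd(172, 125) = 1, x ≡ 23·(172)⁻¹ ≡ 59 (mod 125). Smallest non-negative: 59.

59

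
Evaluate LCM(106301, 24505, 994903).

3128969935

106301 = 13² · 17 · 37; 24505 = 5 · 13² · 29; 994903 = 7 · 13² · 29²
lcm takes max exponent of each prime: 5 · 7 · 13² · 17 · 29² · 37 = 3128969935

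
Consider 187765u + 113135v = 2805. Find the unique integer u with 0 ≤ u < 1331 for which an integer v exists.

44

Euclid: 187765 = 1·113135 + 74630; 113135 = 1·74630 + 38505; 74630 = 1·38505 + 36125; 38505 = 1·36125 + 2380; 36125 = 15·2380 + 425; 2380 = 5·425 + 255; 425 = 1·255 + 170; 255 = 1·170 + 85; 170 = 2·85 + 0 → gcd = 85; 2805 = 85·33.
Back-substitution yields 187765·(-523) + 113135·(868) = 85, so one solution is u = -523·33 = -17259, v = 868·33 = 28644.
Solutions in u differ by 113135/85 = 1331; the one in [0, 1331) is -17259 mod 1331 = 44.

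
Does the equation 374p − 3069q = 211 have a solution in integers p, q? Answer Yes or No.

No

By Bézout, 374p − 3069q = 211 has integer solutions iff gcd(374, 3069) | 211.
Euclid: 3069 = 8·374 + 77; 374 = 4·77 + 66; 77 = 1·66 + 11; 66 = 6·11 + 0. gcd = 11; 211 mod 11 = 2. No.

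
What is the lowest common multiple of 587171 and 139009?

587171 = 13 · 31² · 47; 139009 = 13 · 17² · 37
max exponents: 13 · 17² · 31² · 37 · 47 = 6278619503

6278619503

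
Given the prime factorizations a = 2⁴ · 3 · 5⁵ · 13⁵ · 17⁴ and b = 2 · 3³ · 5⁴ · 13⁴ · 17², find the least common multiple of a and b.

41864529581550000

max exponent per prime: 2⁴ · 3³ · 5⁵ · 13⁵ · 17⁴ = 41864529581550000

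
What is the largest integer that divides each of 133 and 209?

133 = 7 · 19
209 = 11 · 19
Common: 19 = 19

19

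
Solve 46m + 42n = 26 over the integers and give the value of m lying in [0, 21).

Euclid: 46 = 1·42 + 4; 42 = 10·4 + 2; 4 = 2·2 + 0 → gcd = 2; 26 = 2·13.
Back-substitution yields 46·(-10) + 42·(11) = 2, so one solution is m = -10·13 = -130, n = 11·13 = 143.
Solutions in m differ by 42/2 = 21; the one in [0, 21) is -130 mod 21 = 17.

17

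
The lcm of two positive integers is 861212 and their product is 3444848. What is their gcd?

4

gcd·lcm = product, so gcd = 3444848/861212 = 4.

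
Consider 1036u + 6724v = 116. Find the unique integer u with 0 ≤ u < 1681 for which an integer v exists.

1084

Reduce mod 6724: 1036u ≡ 116 (mod 6724). With g = gcd(1036, 6724) = 4 dividing 116, divide through: 259u ≡ 29 (mod 1681).
Since gcd(259, 1681) = 1, u ≡ 29·(259)⁻¹ ≡ 1084 (mod 1681). Smallest non-negative: 1084.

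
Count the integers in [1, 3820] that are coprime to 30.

Prime factors of 30: 2, 3, 5. Count integers ≤ 3820 divisible by none of them.
By inclusion–exclusion: 3820 − ⌊3820/2⌋ − ⌊3820/3⌋ − ⌊3820/5⌋ + ⌊3820/6⌋ + ⌊3820/10⌋ + ⌊3820/15⌋ − ⌊3820/30⌋ = 1018.

1018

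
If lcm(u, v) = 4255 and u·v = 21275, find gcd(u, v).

5

From gcd × lcm = uv: gcd = 21275 / 4255 = 5.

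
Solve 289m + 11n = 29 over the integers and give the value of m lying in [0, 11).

6

Reduce mod 11: 289m ≡ 29 (mod 11). With g = gcd(289, 11) = 1 dividing 29, divide through: 289m ≡ 29 (mod 11).
Since gcd(289, 11) = 1, m ≡ 29·(289)⁻¹ ≡ 6 (mod 11). Smallest non-negative: 6.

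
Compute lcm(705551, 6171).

2116653

705551 = 7³ · 11² · 17; 6171 = 3 · 11² · 17
max exponents: 3 · 7³ · 11² · 17 = 2116653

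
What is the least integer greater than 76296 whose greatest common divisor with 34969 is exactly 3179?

34969 = 3179·11. Any m with gcd(m, 34969) = 3179 is a multiple of 3179, say 3179s, with s coprime to 11.
Need s > 76296/3179, so s ≥ 25. First s ≥ 25 with gcd(s, 11) = 1 is s = 25. Thus m = 3179·25 = 79475.

79475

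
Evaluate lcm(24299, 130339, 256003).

394160907019

24299 = 11 · 47²; 130339 = 11 · 17² · 41; 256003 = 11 · 17 · 37²
lcm takes max exponent of each prime: 11 · 17² · 37² · 41 · 47² = 394160907019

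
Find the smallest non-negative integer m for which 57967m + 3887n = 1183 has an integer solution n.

Euclid: 57967 = 14·3887 + 3549; 3887 = 1·3549 + 338; 3549 = 10·338 + 169; 338 = 2·169 + 0 → gcd = 169; 1183 = 169·7.
Back-substitution yields 57967·(11) + 3887·(-164) = 169, so one solution is m = 11·7 = 77, n = -164·7 = -1148.
Solutions in m differ by 3887/169 = 23; the one in [0, 23) is 77 mod 23 = 8.

8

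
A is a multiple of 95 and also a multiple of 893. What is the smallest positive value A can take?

95 = 5 · 19; 893 = 19 · 47
max exponents: 5 · 19 · 47 = 4465

4465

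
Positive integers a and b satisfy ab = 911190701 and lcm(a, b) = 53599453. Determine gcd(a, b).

17

From gcd × lcm = ab: gcd = 911190701 / 53599453 = 17.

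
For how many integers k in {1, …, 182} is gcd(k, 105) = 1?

105 = 3·5·7. Inclusion–exclusion on these primes:
182 − ⌊182/3⌋ − ⌊182/5⌋ − ⌊182/7⌋ + ⌊182/15⌋ + ⌊182/21⌋ + ⌊182/35⌋ − ⌊182/105⌋ = 84

84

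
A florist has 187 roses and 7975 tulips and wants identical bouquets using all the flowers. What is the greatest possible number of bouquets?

Euclid: 7975 = 42·187 + 121; 187 = 1·121 + 66; 121 = 1·66 + 55; 66 = 1·55 + 11; 55 = 5·11 + 0. Last nonzero remainder: 11.

11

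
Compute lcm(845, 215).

845 = 5 · 13²; 215 = 5 · 43
max exponents: 5 · 13² · 43 = 36335

36335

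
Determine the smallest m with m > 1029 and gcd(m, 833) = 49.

gcd(m, 833) = 49 forces 49 | m; write m = 49s. Then gcd(49s, 49·17) = 49·gcd(s, 17), so need gcd(s, 17) = 1.
49s > 1029 gives s ≥ 22. The least s ≥ 22 coprime to 17 is 22, so m = 49·22 = 1078.

1078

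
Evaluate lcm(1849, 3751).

6935599

1849 = 43²; 3751 = 11² · 31
max exponents: 11² · 31 · 43² = 6935599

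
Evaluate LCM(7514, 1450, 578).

7514 = 2 · 13 · 17²; 1450 = 2 · 5² · 29; 578 = 2 · 17²
lcm takes max exponent of each prime: 2 · 5² · 13 · 17² · 29 = 5447650

5447650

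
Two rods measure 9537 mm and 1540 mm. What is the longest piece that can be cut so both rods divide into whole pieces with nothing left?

11

Euclid: 9537 = 6·1540 + 297; 1540 = 5·297 + 55; 297 = 5·55 + 22; 55 = 2·22 + 11; 22 = 2·11 + 0. Last nonzero remainder: 11.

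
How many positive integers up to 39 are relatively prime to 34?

34 = 2·17. Inclusion–exclusion on these primes:
39 − ⌊39/2⌋ − ⌊39/17⌋ + ⌊39/34⌋ = 19

19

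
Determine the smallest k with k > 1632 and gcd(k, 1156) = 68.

gcd(k, 1156) = 68 forces 68 | k; write k = 68s. Then gcd(68s, 68·17) = 68·gcd(s, 17), so need gcd(s, 17) = 1.
68s > 1632 gives s ≥ 25. The least s ≥ 25 coprime to 17 is 25, so k = 68·25 = 1700.

1700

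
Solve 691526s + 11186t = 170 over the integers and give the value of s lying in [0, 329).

Reduce mod 11186: 691526s ≡ 170 (mod 11186). With g = gcd(691526, 11186) = 34 dividing 170, divide through: 20339s ≡ 5 (mod 329).
Since gcd(20339, 329) = 1, s ≡ 5·(20339)⁻¹ ≡ 262 (mod 329). Smallest non-negative: 262.

262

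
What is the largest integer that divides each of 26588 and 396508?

Euclid: 396508 = 14·26588 + 24276; 26588 = 1·24276 + 2312; 24276 = 10·2312 + 1156; 2312 = 2·1156 + 0. Last nonzero remainder: 1156.

1156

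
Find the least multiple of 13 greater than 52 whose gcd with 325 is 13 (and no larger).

78

325 = 13·25. Any k with gcd(k, 325) = 13 is a multiple of 13, say 13s, with s coprime to 25.
Need s > 52/13, so s ≥ 5. First s ≥ 5 with gcd(s, 25) = 1 is s = 6. Thus k = 13·6 = 78.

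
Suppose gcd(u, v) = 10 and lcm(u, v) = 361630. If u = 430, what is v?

Using uv = gcd(u,v)·lcm(u,v) = 10·361630 = 3616300, we get v = 3616300/430 = 8410.

8410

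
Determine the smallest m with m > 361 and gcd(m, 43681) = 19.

380

gcd(m, 43681) = 19 forces 19 | m; write m = 19s. Then gcd(19s, 19·2299) = 19·gcd(s, 2299), so need gcd(s, 2299) = 1.
19s > 361 gives s ≥ 20. The least s ≥ 20 coprime to 2299 is 20, so m = 19·20 = 380.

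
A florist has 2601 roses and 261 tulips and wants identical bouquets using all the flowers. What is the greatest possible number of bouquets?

Euclid: 2601 = 9·261 + 252; 261 = 1·252 + 9; 252 = 28·9 + 0. Last nonzero remainder: 9.

9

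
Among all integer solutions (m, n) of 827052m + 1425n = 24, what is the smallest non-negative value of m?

62

gcd(827052, 1425) = 3 (Euclid: 827052 = 580·1425 + 552; 1425 = 2·552 + 321; 552 = 1·321 + 231; 321 = 1·231 + 90; 231 = 2·90 + 51; 90 = 1·51 + 39; 51 = 1·39 + 12; 39 = 3·12 + 3; 12 = 4·3 + 0), and 3 | 24.
Extended Euclid: 827052·(-111) + 1425·(64423) = 3. Scale by 8: m₀ = -888.
General solution m = m₀ + 475t; reducing mod 475 gives m = 62 (and n = -35984).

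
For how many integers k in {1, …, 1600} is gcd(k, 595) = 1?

Prime factors of 595: 5, 7, 17. Count integers ≤ 1600 divisible by none of them.
By inclusion–exclusion: 1600 − ⌊1600/5⌋ − ⌊1600/7⌋ − ⌊1600/17⌋ + ⌊1600/35⌋ + ⌊1600/85⌋ + ⌊1600/119⌋ − ⌊1600/595⌋ = 1032.

1032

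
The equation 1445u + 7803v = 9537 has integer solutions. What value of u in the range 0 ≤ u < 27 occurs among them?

Euclid: 7803 = 5·1445 + 578; 1445 = 2·578 + 289; 578 = 2·289 + 0 → gcd = 289; 9537 = 289·33.
Back-substitution yields 1445·(11) + 7803·(-2) = 289, so one solution is u = 11·33 = 363, v = -2·33 = -66.
Solutions in u differ by 7803/289 = 27; the one in [0, 27) is 363 mod 27 = 12.

12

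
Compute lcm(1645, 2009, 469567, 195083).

1645 = 5 · 7 · 47; 2009 = 7² · 41; 469567 = 7³ · 37²; 195083 = 7 · 29 · 31²
lcm takes max exponent of each prime: 5 · 7³ · 29 · 31² · 37² · 41 · 47 = 126087104836105

126087104836105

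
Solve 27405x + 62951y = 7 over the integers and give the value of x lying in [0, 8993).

gcd(27405, 62951) = 7 (Euclid: 62951 = 2·27405 + 8141; 27405 = 3·8141 + 2982; 8141 = 2·2982 + 2177; 2982 = 1·2177 + 805; 2177 = 2·805 + 567; 805 = 1·567 + 238; 567 = 2·238 + 91; 238 = 2·91 + 56; 91 = 1·56 + 35; 56 = 1·35 + 21; 35 = 1·21 + 14; 21 = 1·14 + 7; 14 = 2·7 + 0), and 7 | 7.
Extended Euclid: 27405·(3441) + 62951·(-1498) = 7. Scale by 1: x₀ = 3441.
General solution x = x₀ + 8993t; reducing mod 8993 gives x = 3441 (and y = -1498).

3441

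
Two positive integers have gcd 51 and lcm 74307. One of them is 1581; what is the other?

2397

Using mn = gcd(m,n)·lcm(m,n) = 51·74307 = 3789657, we get n = 3789657/1581 = 2397.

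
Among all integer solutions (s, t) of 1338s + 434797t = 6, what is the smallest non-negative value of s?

196926

gcd(1338, 434797) = 1 (Euclid: 434797 = 324·1338 + 1285; 1338 = 1·1285 + 53; 1285 = 24·53 + 13; 53 = 4·13 + 1; 13 = 13·1 + 0), and 1 | 6.
Extended Euclid: 1338·(32821) + 434797·(-101) = 1. Scale by 6: s₀ = 196926.
General solution s = s₀ + 434797k; reducing mod 434797 gives s = 196926 (and t = -606).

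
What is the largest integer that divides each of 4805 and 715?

4805 = 5 · 31²
715 = 5 · 11 · 13
Common: 5 = 5

5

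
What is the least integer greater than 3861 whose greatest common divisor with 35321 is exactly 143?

Multiples of 143 above 3861: 143·28, 143·29, … . Need the cofactor coprime to 35321/143 = 247.
Checking s = 28, 29, … the first with gcd(s, 247) = 1 is s = 28, giving 4004.

4004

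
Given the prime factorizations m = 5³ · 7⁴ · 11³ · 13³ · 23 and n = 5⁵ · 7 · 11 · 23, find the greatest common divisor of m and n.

min exponent per shared prime: 5³ · 7 · 11 · 23 = 221375

221375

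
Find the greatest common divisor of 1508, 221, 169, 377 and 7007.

gcd(1508, 221): 1508 = 6·221 + 182; 221 = 1·182 + 39; 182 = 4·39 + 26; 39 = 1·26 + 13; 26 = 2·13 + 0 → 13
gcd(13, 169): 169 = 13·13 + 0 → 13
gcd(13, 377): 377 = 29·13 + 0 → 13
gcd(13, 7007): 7007 = 539·13 + 0 → 13

13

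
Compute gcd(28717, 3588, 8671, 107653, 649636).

13

gcd(28717, 3588): 28717 = 8·3588 + 13; 3588 = 276·13 + 0 → 13
gcd(13, 8671): 8671 = 667·13 + 0 → 13
gcd(13, 107653): 107653 = 8281·13 + 0 → 13
gcd(13, 649636): 649636 = 49972·13 + 0 → 13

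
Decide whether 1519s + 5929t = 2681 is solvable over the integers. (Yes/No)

By Bézout, 1519s + 5929t = 2681 has integer solutions iff gcd(1519, 5929) | 2681.
Euclid: 5929 = 3·1519 + 1372; 1519 = 1·1372 + 147; 1372 = 9·147 + 49; 147 = 3·49 + 0. gcd = 49; 2681 mod 49 = 35. No.

No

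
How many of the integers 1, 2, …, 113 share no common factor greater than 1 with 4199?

Prime factors of 4199: 13, 17, 19. Count integers ≤ 113 divisible by none of them.
By inclusion–exclusion: 113 − ⌊113/13⌋ − ⌊113/17⌋ − ⌊113/19⌋ + ⌊113/221⌋ + ⌊113/247⌋ + ⌊113/323⌋ − ⌊113/4199⌋ = 94.

94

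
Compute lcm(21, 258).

1806

gcd first: 258 = 12·21 + 6; 21 = 3·6 + 3; 6 = 2·3 + 0 → gcd = 3
lcm = 21·258/gcd = 5418/3 = 1806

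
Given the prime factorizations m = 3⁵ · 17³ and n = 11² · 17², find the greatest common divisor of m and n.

289

min exponent per shared prime: 17² = 289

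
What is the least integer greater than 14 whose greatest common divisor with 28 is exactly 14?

42

28 = 14·2. Any m with gcd(m, 28) = 14 is a multiple of 14, say 14s, with s coprime to 2.
Need s > 14/14, so s ≥ 2. First s ≥ 2 with gcd(s, 2) = 1 is s = 3. Thus m = 14·3 = 42.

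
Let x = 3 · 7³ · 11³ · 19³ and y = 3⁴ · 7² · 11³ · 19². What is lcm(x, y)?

253640147607

max exponent per prime: 3⁴ · 7³ · 11³ · 19³ = 253640147607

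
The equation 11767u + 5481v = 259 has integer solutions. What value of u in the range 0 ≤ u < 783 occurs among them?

688

gcd(11767, 5481) = 7 (Euclid: 11767 = 2·5481 + 805; 5481 = 6·805 + 651; 805 = 1·651 + 154; 651 = 4·154 + 35; 154 = 4·35 + 14; 35 = 2·14 + 7; 14 = 2·7 + 0), and 7 | 259.
Extended Euclid: 11767·(-320) + 5481·(687) = 7. Scale by 37: u₀ = -11840.
General solution u = u₀ + 783t; reducing mod 783 gives u = 688 (and v = -1477).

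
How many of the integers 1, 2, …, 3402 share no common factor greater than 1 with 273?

1795

Prime factors of 273: 3, 7, 13. Count integers ≤ 3402 divisible by none of them.
By inclusion–exclusion: 3402 − ⌊3402/3⌋ − ⌊3402/7⌋ − ⌊3402/13⌋ + ⌊3402/21⌋ + ⌊3402/39⌋ + ⌊3402/91⌋ − ⌊3402/273⌋ = 1795.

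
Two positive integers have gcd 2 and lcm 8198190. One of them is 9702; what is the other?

1690

a·b = gcd·lcm = 2·8198190 = 16396380, so b = 16396380/9702 = 1690.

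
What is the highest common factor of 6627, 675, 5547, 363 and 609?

6627 = 3 · 47²; 675 = 3³ · 5²; 5547 = 3 · 43²; 363 = 3 · 11²; 609 = 3 · 7 · 29
gcd takes min exponent of each prime: 3 = 3

3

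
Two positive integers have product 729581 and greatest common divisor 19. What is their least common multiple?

For any two positive integers, gcd × lcm equals their product. Hence lcm = 729581 / 19 = 38399.

38399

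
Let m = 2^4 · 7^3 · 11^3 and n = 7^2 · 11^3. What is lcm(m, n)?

max exponent per prime: 2^4 · 7^3 · 11^3 = 7304528

7304528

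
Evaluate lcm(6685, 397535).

6685 = 5 · 7 · 191; 397535 = 5 · 43³
max exponents: 5 · 7 · 43³ · 191 = 531504295

531504295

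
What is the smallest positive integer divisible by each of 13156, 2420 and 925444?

lcm(13156, 2420) = 13156·2420/gcd = 31837520/44 = 723580
lcm(723580, 925444) = 723580·925444/gcd = 669632769520/52 = 12877553260

12877553260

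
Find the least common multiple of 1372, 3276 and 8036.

lcm(1372, 3276) = 1372·3276/gcd = 4494672/28 = 160524
lcm(160524, 8036) = 160524·8036/gcd = 1289970864/196 = 6581484

6581484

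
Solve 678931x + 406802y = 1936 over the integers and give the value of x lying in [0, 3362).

1610

Euclid: 678931 = 1·406802 + 272129; 406802 = 1·272129 + 134673; 272129 = 2·134673 + 2783; 134673 = 48·2783 + 1089; 2783 = 2·1089 + 605; 1089 = 1·605 + 484; 605 = 1·484 + 121; 484 = 4·121 + 0 → gcd = 121; 1936 = 121·16.
Back-substitution yields 678931·(731) + 406802·(-1220) = 121, so one solution is x = 731·16 = 11696, y = -1220·16 = -19520.
Solutions in x differ by 406802/121 = 3362; the one in [0, 3362) is 11696 mod 3362 = 1610.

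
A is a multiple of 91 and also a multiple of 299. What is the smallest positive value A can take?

91 = 7 · 13; 299 = 13 · 23
max exponents: 7 · 13 · 23 = 2093

2093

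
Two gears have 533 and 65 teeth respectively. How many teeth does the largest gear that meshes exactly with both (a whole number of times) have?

Euclid: 533 = 8·65 + 13; 65 = 5·13 + 0. Last nonzero remainder: 13.

13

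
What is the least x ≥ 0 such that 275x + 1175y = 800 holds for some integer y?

20

gcd(275, 1175) = 25 (Euclid: 1175 = 4·275 + 75; 275 = 3·75 + 50; 75 = 1·50 + 25; 50 = 2·25 + 0), and 25 | 800.
Extended Euclid: 275·(-17) + 1175·(4) = 25. Scale by 32: x₀ = -544.
General solution x = x₀ + 47t; reducing mod 47 gives x = 20 (and y = -4).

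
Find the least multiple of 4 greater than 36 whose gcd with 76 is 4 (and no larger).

gcd(k, 76) = 4 forces 4 | k; write k = 4s. Then gcd(4s, 4·19) = 4·gcd(s, 19), so need gcd(s, 19) = 1.
4s > 36 gives s ≥ 10. The least s ≥ 10 coprime to 19 is 10, so k = 4·10 = 40.

40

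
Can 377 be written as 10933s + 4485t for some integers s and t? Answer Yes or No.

Yes

gcd(10933, 4485): 10933 = 2·4485 + 1963; 4485 = 2·1963 + 559; 1963 = 3·559 + 286; 559 = 1·286 + 273; 286 = 1·273 + 13; 273 = 21·13 + 0 → 13
13 divides 377, so a solution exists.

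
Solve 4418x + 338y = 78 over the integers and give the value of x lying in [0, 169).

130

Reduce mod 338: 4418x ≡ 78 (mod 338). With g = gcd(4418, 338) = 2 dividing 78, divide through: 2209x ≡ 39 (mod 169).
Since gcd(2209, 169) = 1, x ≡ 39·(2209)⁻¹ ≡ 130 (mod 169). Smallest non-negative: 130.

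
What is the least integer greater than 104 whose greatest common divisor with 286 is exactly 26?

Multiples of 26 above 104: 26·5, 26·6, … . Need the cofactor coprime to 286/26 = 11.
Checking s = 5, 6, … the first with gcd(s, 11) = 1 is s = 5, giving 130.

130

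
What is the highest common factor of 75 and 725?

75 = 3 · 5²
725 = 5² · 29
Common: 5² = 25

25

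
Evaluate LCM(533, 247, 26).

lcm(533, 247) = 533·247/gcd = 131651/13 = 10127
lcm(10127, 26) = 10127·26/gcd = 263302/13 = 20254

20254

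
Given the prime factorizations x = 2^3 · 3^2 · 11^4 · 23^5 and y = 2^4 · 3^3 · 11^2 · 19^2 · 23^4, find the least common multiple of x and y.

14696058410730576

max exponent per prime: 2^4 · 3^3 · 11^4 · 19^2 · 23^5 = 14696058410730576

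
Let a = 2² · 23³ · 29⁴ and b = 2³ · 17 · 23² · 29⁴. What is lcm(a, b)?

max exponent per prime: 2³ · 17 · 23³ · 29⁴ = 1170346358072

1170346358072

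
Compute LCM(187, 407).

6919

gcd first: 407 = 2·187 + 33; 187 = 5·33 + 22; 33 = 1·22 + 11; 22 = 2·11 + 0 → gcd = 11
lcm = 187·407/gcd = 76109/11 = 6919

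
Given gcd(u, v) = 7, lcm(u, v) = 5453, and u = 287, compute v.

Using uv = gcd(u,v)·lcm(u,v) = 7·5453 = 38171, we get v = 38171/287 = 133.

133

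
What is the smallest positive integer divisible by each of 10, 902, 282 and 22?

10 = 2 · 5; 902 = 2 · 11 · 41; 282 = 2 · 3 · 47; 22 = 2 · 11
lcm takes max exponent of each prime: 2 · 3 · 5 · 11 · 41 · 47 = 635910

635910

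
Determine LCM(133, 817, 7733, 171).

20948697

lcm(133, 817) = 133·817/gcd = 108661/19 = 5719
lcm(5719, 7733) = 5719·7733/gcd = 44225027/19 = 2327633
lcm(2327633, 171) = 2327633·171/gcd = 398025243/19 = 20948697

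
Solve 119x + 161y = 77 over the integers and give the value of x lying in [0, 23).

2

Euclid: 161 = 1·119 + 42; 119 = 2·42 + 35; 42 = 1·35 + 7; 35 = 5·7 + 0 → gcd = 7; 77 = 7·11.
Back-substitution yields 119·(-4) + 161·(3) = 7, so one solution is x = -4·11 = -44, y = 3·11 = 33.
Solutions in x differ by 161/7 = 23; the one in [0, 23) is -44 mod 23 = 2.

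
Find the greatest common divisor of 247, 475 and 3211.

19

247 = 13 · 19; 475 = 5² · 19; 3211 = 13² · 19
gcd takes min exponent of each prime: 19 = 19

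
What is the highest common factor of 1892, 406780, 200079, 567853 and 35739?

11

gcd(1892, 406780): 406780 = 215·1892 + 0 → 1892
gcd(1892, 200079): 200079 = 105·1892 + 1419; 1892 = 1·1419 + 473; 1419 = 3·473 + 0 → 473
gcd(473, 567853): 567853 = 1200·473 + 253; 473 = 1·253 + 220; 253 = 1·220 + 33; 220 = 6·33 + 22; 33 = 1·22 + 11; 22 = 2·11 + 0 → 11
gcd(11, 35739): 35739 = 3249·11 + 0 → 11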